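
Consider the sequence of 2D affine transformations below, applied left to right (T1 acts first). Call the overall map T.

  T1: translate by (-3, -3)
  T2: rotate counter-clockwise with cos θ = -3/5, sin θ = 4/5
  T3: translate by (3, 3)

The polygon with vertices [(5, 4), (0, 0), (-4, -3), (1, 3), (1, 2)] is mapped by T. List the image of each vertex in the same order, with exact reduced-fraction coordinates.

T1 translate by (-3, -3): (5, 4) → (2, 1); (0, 0) → (-3, -3); (-4, -3) → (-7, -6); (1, 3) → (-2, 0); (1, 2) → (-2, -1)
T2 rotate counter-clockwise with cos θ = -3/5, sin θ = 4/5: (2, 1) → (-2, 1); (-3, -3) → (21/5, -3/5); (-7, -6) → (9, -2); (-2, 0) → (6/5, -8/5); (-2, -1) → (2, -1)
T3 translate by (3, 3): (-2, 1) → (1, 4); (21/5, -3/5) → (36/5, 12/5); (9, -2) → (12, 1); (6/5, -8/5) → (21/5, 7/5); (2, -1) → (5, 2)

image vertices: (1, 4), (36/5, 12/5), (12, 1), (21/5, 7/5), (5, 2)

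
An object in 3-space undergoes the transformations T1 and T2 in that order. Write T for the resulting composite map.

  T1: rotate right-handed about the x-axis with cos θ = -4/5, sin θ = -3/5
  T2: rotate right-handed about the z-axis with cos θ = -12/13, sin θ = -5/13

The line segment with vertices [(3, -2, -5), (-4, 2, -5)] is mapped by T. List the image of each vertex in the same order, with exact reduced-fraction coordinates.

image vertices: (-43/13, 9/65, 26/5), (25/13, 376/65, 14/5)

T1 rotate right-handed about the x-axis with cos θ = -4/5, sin θ = -3/5: (3, -2, -5) → (3, -7/5, 26/5); (-4, 2, -5) → (-4, -23/5, 14/5)
T2 rotate right-handed about the z-axis with cos θ = -12/13, sin θ = -5/13: (3, -7/5, 26/5) → (-43/13, 9/65, 26/5); (-4, -23/5, 14/5) → (25/13, 376/65, 14/5)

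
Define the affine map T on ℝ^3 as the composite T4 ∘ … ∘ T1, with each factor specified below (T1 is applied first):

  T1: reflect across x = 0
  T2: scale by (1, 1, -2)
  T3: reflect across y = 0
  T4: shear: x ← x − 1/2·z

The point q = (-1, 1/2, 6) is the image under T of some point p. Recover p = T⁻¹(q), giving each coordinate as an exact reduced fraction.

p = (-2, -1/2, -3)

T1 = [-1 0 0 0; 0 1 0 0; 0 0 1 0; 0 0 0 1]
T2·T1 = [-1 0 0 0; 0 1 0 0; 0 0 -2 0; 0 0 0 1]
T3·…·T1 = [-1 0 0 0; 0 -1 0 0; 0 0 -2 0; 0 0 0 1]
T4·…·T1 = [-1 0 1 0; 0 -1 0 0; 0 0 -2 0; 0 0 0 1]
det M = -2; M⁻¹ = [-1 0 -1/2 0; 0 -1 0 0; 0 0 -1/2 0; 0 0 0 1]
M⁻¹ · (-1, 1/2, 6)ᵀ = (-2, -1/2, -3)ᵀ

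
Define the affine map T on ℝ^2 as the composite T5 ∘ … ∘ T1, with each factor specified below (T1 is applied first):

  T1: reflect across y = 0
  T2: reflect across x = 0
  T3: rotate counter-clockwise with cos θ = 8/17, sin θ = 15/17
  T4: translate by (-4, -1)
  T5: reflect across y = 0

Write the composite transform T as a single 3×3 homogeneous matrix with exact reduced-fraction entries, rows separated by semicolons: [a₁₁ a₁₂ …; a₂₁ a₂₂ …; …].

T = [-8/17 15/17 -4; 15/17 8/17 1; 0 0 1]

T1 = [1 0 0; 0 -1 0; 0 0 1]
T2·T1 = [-1 0 0; 0 -1 0; 0 0 1]
T3·…·T1 = [-8/17 15/17 0; -15/17 -8/17 0; 0 0 1]
T4·…·T1 = [-8/17 15/17 -4; -15/17 -8/17 -1; 0 0 1]
T5·…·T1 = [-8/17 15/17 -4; 15/17 8/17 1; 0 0 1]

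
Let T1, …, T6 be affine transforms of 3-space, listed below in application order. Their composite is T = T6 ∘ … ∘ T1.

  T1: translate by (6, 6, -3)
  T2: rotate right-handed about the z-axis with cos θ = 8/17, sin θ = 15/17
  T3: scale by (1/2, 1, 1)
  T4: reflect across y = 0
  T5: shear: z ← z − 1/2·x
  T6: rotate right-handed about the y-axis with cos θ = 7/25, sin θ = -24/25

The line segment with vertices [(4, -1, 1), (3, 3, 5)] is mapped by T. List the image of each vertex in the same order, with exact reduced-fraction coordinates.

T1 translate by (6, 6, -3): (4, -1, 1) → (10, 5, -2); (3, 3, 5) → (9, 9, 2)
T2 rotate right-handed about the z-axis with cos θ = 8/17, sin θ = 15/17: (10, 5, -2) → (5/17, 190/17, -2); (9, 9, 2) → (-63/17, 207/17, 2)
T3 scale by (1/2, 1, 1): (5/17, 190/17, -2) → (5/34, 190/17, -2); (-63/17, 207/17, 2) → (-63/34, 207/17, 2)
T4 reflect across y = 0: (5/34, 190/17, -2) → (5/34, -190/17, -2); (-63/34, 207/17, 2) → (-63/34, -207/17, 2)
T5 shear: z ← z − 1/2·x: (5/34, -190/17, -2) → (5/34, -190/17, -141/68); (-63/34, -207/17, 2) → (-63/34, -207/17, 199/68)
T6 rotate right-handed about the y-axis with cos θ = 7/25, sin θ = -24/25: (5/34, -190/17, -141/68) → (1727/850, -190/17, -747/1700); (-63/34, -207/17, 199/68) → (-2829/850, -207/17, -1631/1700)

image vertices: (1727/850, -190/17, -747/1700), (-2829/850, -207/17, -1631/1700)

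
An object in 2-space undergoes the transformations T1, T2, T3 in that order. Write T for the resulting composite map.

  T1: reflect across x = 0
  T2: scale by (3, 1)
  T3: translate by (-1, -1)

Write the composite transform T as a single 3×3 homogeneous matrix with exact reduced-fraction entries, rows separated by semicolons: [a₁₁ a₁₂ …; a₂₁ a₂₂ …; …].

T1 = [-1 0 0; 0 1 0; 0 0 1]
T2·T1 = [-3 0 0; 0 1 0; 0 0 1]
T3·…·T1 = [-3 0 -1; 0 1 -1; 0 0 1]

T = [-3 0 -1; 0 1 -1; 0 0 1]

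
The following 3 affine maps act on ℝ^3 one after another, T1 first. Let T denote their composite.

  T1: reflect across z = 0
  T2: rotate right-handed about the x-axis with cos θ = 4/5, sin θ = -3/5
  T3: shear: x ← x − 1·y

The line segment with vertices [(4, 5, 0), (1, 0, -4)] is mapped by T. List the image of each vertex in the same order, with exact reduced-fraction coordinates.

image vertices: (0, 4, -3), (-7/5, 12/5, 16/5)

T1 reflect across z = 0: (4, 5, 0) → (4, 5, 0); (1, 0, -4) → (1, 0, 4)
T2 rotate right-handed about the x-axis with cos θ = 4/5, sin θ = -3/5: (4, 5, 0) → (4, 4, -3); (1, 0, 4) → (1, 12/5, 16/5)
T3 shear: x ← x − 1·y: (4, 4, -3) → (0, 4, -3); (1, 12/5, 16/5) → (-7/5, 12/5, 16/5)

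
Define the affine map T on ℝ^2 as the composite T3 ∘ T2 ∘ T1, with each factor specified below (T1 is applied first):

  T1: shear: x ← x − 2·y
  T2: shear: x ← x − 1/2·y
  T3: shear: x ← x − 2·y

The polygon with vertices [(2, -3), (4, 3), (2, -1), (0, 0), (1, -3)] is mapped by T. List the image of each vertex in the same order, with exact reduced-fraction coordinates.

image vertices: (31/2, -3), (-19/2, 3), (13/2, -1), (0, 0), (29/2, -3)

T1 shear: x ← x − 2·y: (2, -3) → (8, -3); (4, 3) → (-2, 3); (2, -1) → (4, -1); (0, 0) → (0, 0); (1, -3) → (7, -3)
T2 shear: x ← x − 1/2·y: (8, -3) → (19/2, -3); (-2, 3) → (-7/2, 3); (4, -1) → (9/2, -1); (0, 0) → (0, 0); (7, -3) → (17/2, -3)
T3 shear: x ← x − 2·y: (19/2, -3) → (31/2, -3); (-7/2, 3) → (-19/2, 3); (9/2, -1) → (13/2, -1); (0, 0) → (0, 0); (17/2, -3) → (29/2, -3)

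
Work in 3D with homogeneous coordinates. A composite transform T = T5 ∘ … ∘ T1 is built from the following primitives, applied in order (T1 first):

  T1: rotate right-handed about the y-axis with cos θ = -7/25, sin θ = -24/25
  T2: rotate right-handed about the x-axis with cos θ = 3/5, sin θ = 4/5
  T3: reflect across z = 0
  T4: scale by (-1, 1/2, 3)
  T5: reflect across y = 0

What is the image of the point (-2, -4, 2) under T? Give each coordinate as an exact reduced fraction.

T1 rotate right-handed about the y-axis with cos θ = -7/25, sin θ = -24/25: (-2, -4, 2) → (-34/25, -4, -62/25)
T2 rotate right-handed about the x-axis with cos θ = 3/5, sin θ = 4/5: (-34/25, -4, -62/25) → (-34/25, -52/125, -586/125)
T3 reflect across z = 0: (-34/25, -52/125, -586/125) → (-34/25, -52/125, 586/125)
T4 scale by (-1, 1/2, 3): (-34/25, -52/125, 586/125) → (34/25, -26/125, 1758/125)
T5 reflect across y = 0: (34/25, -26/125, 1758/125) → (34/25, 26/125, 1758/125)

T(p) = (34/25, 26/125, 1758/125)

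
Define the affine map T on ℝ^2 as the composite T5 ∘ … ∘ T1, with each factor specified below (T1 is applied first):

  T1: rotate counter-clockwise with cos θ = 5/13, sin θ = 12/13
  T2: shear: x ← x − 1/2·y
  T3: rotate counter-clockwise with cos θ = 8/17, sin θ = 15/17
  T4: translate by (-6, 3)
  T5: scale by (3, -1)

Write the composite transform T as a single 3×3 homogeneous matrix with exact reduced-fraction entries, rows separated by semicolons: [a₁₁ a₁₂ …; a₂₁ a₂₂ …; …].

T = [-564/221 -573/221 -18; -81/221 355/442 -3; 0 0 1]

T1 = [5/13 -12/13 0; 12/13 5/13 0; 0 0 1]
T2·T1 = [-1/13 -29/26 0; 12/13 5/13 0; 0 0 1]
T3·…·T1 = [-188/221 -191/221 0; 81/221 -355/442 0; 0 0 1]
T4·…·T1 = [-188/221 -191/221 -6; 81/221 -355/442 3; 0 0 1]
T5·…·T1 = [-564/221 -573/221 -18; -81/221 355/442 -3; 0 0 1]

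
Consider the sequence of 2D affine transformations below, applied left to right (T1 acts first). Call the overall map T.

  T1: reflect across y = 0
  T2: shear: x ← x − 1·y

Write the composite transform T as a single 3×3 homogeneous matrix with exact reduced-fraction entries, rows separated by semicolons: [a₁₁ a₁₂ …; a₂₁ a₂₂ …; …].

T1 = [1 0 0; 0 -1 0; 0 0 1]
T2·T1 = [1 1 0; 0 -1 0; 0 0 1]

T = [1 1 0; 0 -1 0; 0 0 1]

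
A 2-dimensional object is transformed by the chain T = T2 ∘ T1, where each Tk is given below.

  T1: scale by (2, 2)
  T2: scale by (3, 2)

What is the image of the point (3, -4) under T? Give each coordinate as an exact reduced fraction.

T(p) = (18, -16)

T1 scale by (2, 2): (3, -4) → (6, -8)
T2 scale by (3, 2): (6, -8) → (18, -16)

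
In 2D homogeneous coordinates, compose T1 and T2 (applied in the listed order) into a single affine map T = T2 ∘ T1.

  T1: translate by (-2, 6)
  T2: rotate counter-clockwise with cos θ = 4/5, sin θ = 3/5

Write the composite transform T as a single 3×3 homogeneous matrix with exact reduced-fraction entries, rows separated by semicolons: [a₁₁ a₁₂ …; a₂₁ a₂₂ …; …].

T1 = [1 0 -2; 0 1 6; 0 0 1]
T2·T1 = [4/5 -3/5 -26/5; 3/5 4/5 18/5; 0 0 1]

T = [4/5 -3/5 -26/5; 3/5 4/5 18/5; 0 0 1]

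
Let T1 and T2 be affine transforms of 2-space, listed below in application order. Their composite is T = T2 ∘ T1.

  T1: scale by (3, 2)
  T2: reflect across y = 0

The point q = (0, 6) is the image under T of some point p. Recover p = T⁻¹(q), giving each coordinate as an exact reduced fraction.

T1 = [3 0 0; 0 2 0; 0 0 1]
T2·T1 = [3 0 0; 0 -2 0; 0 0 1]
det M = -6; M⁻¹ = [1/3 0 0; 0 -1/2 0; 0 0 1]
M⁻¹ · (0, 6)ᵀ = (0, -3)ᵀ

p = (0, -3)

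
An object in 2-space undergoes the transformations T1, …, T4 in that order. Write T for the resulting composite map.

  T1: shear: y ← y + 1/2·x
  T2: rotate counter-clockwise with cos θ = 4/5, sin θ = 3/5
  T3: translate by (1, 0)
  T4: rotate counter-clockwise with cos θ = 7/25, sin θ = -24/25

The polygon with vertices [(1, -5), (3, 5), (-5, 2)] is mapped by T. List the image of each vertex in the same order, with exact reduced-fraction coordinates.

image vertices: (-81/50, -129/25), (329/50, 61/25), (-201/50, 41/25)

T1 shear: y ← y + 1/2·x: (1, -5) → (1, -9/2); (3, 5) → (3, 13/2); (-5, 2) → (-5, -1/2)
T2 rotate counter-clockwise with cos θ = 4/5, sin θ = 3/5: (1, -9/2) → (7/2, -3); (3, 13/2) → (-3/2, 7); (-5, -1/2) → (-37/10, -17/5)
T3 translate by (1, 0): (7/2, -3) → (9/2, -3); (-3/2, 7) → (-1/2, 7); (-37/10, -17/5) → (-27/10, -17/5)
T4 rotate counter-clockwise with cos θ = 7/25, sin θ = -24/25: (9/2, -3) → (-81/50, -129/25); (-1/2, 7) → (329/50, 61/25); (-27/10, -17/5) → (-201/50, 41/25)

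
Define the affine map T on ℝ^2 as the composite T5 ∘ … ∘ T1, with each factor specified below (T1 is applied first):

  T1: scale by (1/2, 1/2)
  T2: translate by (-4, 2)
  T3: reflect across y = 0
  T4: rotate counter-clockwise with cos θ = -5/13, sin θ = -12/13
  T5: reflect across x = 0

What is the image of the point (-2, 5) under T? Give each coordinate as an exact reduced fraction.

T(p) = (29/13, 165/26)

T1 scale by (1/2, 1/2): (-2, 5) → (-1, 5/2)
T2 translate by (-4, 2): (-1, 5/2) → (-5, 9/2)
T3 reflect across y = 0: (-5, 9/2) → (-5, -9/2)
T4 rotate counter-clockwise with cos θ = -5/13, sin θ = -12/13: (-5, -9/2) → (-29/13, 165/26)
T5 reflect across x = 0: (-29/13, 165/26) → (29/13, 165/26)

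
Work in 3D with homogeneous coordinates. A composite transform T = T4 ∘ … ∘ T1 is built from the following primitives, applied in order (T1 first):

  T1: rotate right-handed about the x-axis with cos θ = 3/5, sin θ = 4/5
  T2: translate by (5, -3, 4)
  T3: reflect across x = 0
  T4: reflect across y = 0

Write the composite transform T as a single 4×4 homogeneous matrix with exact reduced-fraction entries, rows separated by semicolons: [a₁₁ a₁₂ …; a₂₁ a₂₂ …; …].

T = [-1 0 0 -5; 0 -3/5 4/5 3; 0 4/5 3/5 4; 0 0 0 1]

T1 = [1 0 0 0; 0 3/5 -4/5 0; 0 4/5 3/5 0; 0 0 0 1]
T2·T1 = [1 0 0 5; 0 3/5 -4/5 -3; 0 4/5 3/5 4; 0 0 0 1]
T3·…·T1 = [-1 0 0 -5; 0 3/5 -4/5 -3; 0 4/5 3/5 4; 0 0 0 1]
T4·…·T1 = [-1 0 0 -5; 0 -3/5 4/5 3; 0 4/5 3/5 4; 0 0 0 1]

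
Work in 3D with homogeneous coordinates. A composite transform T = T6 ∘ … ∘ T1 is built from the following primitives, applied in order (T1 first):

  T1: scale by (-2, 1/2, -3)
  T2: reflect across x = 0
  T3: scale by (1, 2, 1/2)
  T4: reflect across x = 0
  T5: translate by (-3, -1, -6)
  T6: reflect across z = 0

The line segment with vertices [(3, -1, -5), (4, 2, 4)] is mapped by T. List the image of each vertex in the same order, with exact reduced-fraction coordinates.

image vertices: (-9, -2, -3/2), (-11, 1, 12)

T1 scale by (-2, 1/2, -3): (3, -1, -5) → (-6, -1/2, 15); (4, 2, 4) → (-8, 1, -12)
T2 reflect across x = 0: (-6, -1/2, 15) → (6, -1/2, 15); (-8, 1, -12) → (8, 1, -12)
T3 scale by (1, 2, 1/2): (6, -1/2, 15) → (6, -1, 15/2); (8, 1, -12) → (8, 2, -6)
T4 reflect across x = 0: (6, -1, 15/2) → (-6, -1, 15/2); (8, 2, -6) → (-8, 2, -6)
T5 translate by (-3, -1, -6): (-6, -1, 15/2) → (-9, -2, 3/2); (-8, 2, -6) → (-11, 1, -12)
T6 reflect across z = 0: (-9, -2, 3/2) → (-9, -2, -3/2); (-11, 1, -12) → (-11, 1, 12)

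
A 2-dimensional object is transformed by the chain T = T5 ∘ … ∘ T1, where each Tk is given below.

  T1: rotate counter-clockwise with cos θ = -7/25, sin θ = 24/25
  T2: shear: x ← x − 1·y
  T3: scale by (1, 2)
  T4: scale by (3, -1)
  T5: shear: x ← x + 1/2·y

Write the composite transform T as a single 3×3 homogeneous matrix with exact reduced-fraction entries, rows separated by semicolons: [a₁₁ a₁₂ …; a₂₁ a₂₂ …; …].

T = [-117/25 -44/25 0; -48/25 14/25 0; 0 0 1]

T1 = [-7/25 -24/25 0; 24/25 -7/25 0; 0 0 1]
T2·T1 = [-31/25 -17/25 0; 24/25 -7/25 0; 0 0 1]
T3·…·T1 = [-31/25 -17/25 0; 48/25 -14/25 0; 0 0 1]
T4·…·T1 = [-93/25 -51/25 0; -48/25 14/25 0; 0 0 1]
T5·…·T1 = [-117/25 -44/25 0; -48/25 14/25 0; 0 0 1]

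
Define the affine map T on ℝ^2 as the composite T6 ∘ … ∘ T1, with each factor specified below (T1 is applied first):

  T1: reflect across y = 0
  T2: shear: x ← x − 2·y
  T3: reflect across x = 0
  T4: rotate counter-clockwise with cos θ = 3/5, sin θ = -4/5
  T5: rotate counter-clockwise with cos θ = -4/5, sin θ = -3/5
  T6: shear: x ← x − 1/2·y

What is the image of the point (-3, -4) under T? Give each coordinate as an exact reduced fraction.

T(p) = (-113/10, -19/25)

T1 reflect across y = 0: (-3, -4) → (-3, 4)
T2 shear: x ← x − 2·y: (-3, 4) → (-11, 4)
T3 reflect across x = 0: (-11, 4) → (11, 4)
T4 rotate counter-clockwise with cos θ = 3/5, sin θ = -4/5: (11, 4) → (49/5, -32/5)
T5 rotate counter-clockwise with cos θ = -4/5, sin θ = -3/5: (49/5, -32/5) → (-292/25, -19/25)
T6 shear: x ← x − 1/2·y: (-292/25, -19/25) → (-113/10, -19/25)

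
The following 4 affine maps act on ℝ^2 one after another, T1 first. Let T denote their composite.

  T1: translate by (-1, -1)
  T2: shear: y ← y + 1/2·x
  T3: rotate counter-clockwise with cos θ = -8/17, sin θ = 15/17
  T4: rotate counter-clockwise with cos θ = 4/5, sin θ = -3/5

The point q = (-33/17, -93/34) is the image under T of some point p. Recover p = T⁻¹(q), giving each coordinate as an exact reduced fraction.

p = (-2, 4)

T1 = [1 0 -1; 0 1 -1; 0 0 1]
T2·T1 = [1 0 -1; 1/2 1 -3/2; 0 0 1]
T3·…·T1 = [-31/34 -15/17 61/34; 11/17 -8/17 -3/17; 0 0 1]
T4·…·T1 = [-29/85 -84/85 113/85; 181/170 13/85 -207/170; 0 0 1]
det M = 1; M⁻¹ = [13/85 84/85 1; -181/170 -29/85 1; 0 0 1]
M⁻¹ · (-33/17, -93/34)ᵀ = (-2, 4)ᵀ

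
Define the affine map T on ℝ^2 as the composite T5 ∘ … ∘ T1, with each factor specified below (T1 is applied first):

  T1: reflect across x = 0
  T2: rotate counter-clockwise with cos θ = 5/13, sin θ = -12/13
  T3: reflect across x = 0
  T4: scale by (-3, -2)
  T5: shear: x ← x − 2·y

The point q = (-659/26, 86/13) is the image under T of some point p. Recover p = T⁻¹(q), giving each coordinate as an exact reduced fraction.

T1 = [-1 0 0; 0 1 0; 0 0 1]
T2·T1 = [-5/13 12/13 0; 12/13 5/13 0; 0 0 1]
T3·…·T1 = [5/13 -12/13 0; 12/13 5/13 0; 0 0 1]
T4·…·T1 = [-15/13 36/13 0; -24/13 -10/13 0; 0 0 1]
T5·…·T1 = [33/13 56/13 0; -24/13 -10/13 0; 0 0 1]
det M = 6; M⁻¹ = [-5/39 -28/39 0; 4/13 11/26 0; 0 0 1]
M⁻¹ · (-659/26, 86/13)ᵀ = (-3/2, -5)ᵀ

p = (-3/2, -5)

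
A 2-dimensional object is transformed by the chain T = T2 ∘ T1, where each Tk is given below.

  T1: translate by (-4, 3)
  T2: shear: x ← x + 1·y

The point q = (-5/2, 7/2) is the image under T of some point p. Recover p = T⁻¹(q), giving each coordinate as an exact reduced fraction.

T1 = [1 0 -4; 0 1 3; 0 0 1]
T2·T1 = [1 1 -1; 0 1 3; 0 0 1]
det M = 1; M⁻¹ = [1 -1 4; 0 1 -3; 0 0 1]
M⁻¹ · (-5/2, 7/2)ᵀ = (-2, 1/2)ᵀ

p = (-2, 1/2)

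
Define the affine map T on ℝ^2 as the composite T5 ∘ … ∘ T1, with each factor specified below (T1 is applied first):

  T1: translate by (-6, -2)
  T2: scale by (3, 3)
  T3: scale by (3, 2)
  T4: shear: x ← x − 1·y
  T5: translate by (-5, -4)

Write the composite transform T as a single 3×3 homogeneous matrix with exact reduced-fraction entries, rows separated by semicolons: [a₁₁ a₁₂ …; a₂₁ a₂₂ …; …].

T1 = [1 0 -6; 0 1 -2; 0 0 1]
T2·T1 = [3 0 -18; 0 3 -6; 0 0 1]
T3·…·T1 = [9 0 -54; 0 6 -12; 0 0 1]
T4·…·T1 = [9 -6 -42; 0 6 -12; 0 0 1]
T5·…·T1 = [9 -6 -47; 0 6 -16; 0 0 1]

T = [9 -6 -47; 0 6 -16; 0 0 1]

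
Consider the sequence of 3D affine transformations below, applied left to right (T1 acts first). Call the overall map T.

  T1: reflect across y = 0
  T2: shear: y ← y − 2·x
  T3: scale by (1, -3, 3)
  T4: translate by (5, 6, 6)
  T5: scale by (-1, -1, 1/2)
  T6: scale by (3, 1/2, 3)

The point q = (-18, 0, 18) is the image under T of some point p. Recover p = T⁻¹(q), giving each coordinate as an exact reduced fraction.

T1 = [1 0 0 0; 0 -1 0 0; 0 0 1 0; 0 0 0 1]
T2·T1 = [1 0 0 0; -2 -1 0 0; 0 0 1 0; 0 0 0 1]
T3·…·T1 = [1 0 0 0; 6 3 0 0; 0 0 3 0; 0 0 0 1]
T4·…·T1 = [1 0 0 5; 6 3 0 6; 0 0 3 6; 0 0 0 1]
T5·…·T1 = [-1 0 0 -5; -6 -3 0 -6; 0 0 3/2 3; 0 0 0 1]
T6·…·T1 = [-3 0 0 -15; -3 -3/2 0 -3; 0 0 9/2 9; 0 0 0 1]
det M = 81/4; M⁻¹ = [-1/3 0 0 -5; 2/3 -2/3 0 8; 0 0 2/9 -2; 0 0 0 1]
M⁻¹ · (-18, 0, 18)ᵀ = (1, -4, 2)ᵀ

p = (1, -4, 2)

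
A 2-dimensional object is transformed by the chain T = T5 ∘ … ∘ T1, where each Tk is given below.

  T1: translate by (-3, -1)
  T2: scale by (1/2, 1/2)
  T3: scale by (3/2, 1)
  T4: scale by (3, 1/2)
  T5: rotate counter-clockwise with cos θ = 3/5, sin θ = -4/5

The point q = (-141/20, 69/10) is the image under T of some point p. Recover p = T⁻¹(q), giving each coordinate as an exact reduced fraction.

T1 = [1 0 -3; 0 1 -1; 0 0 1]
T2·T1 = [1/2 0 -3/2; 0 1/2 -1/2; 0 0 1]
T3·…·T1 = [3/4 0 -9/4; 0 1/2 -1/2; 0 0 1]
T4·…·T1 = [9/4 0 -27/4; 0 1/4 -1/4; 0 0 1]
T5·…·T1 = [27/20 1/5 -17/4; -9/5 3/20 21/4; 0 0 1]
det M = 9/16; M⁻¹ = [4/15 -16/45 3; 16/5 12/5 1; 0 0 1]
M⁻¹ · (-141/20, 69/10)ᵀ = (-4/3, -5)ᵀ

p = (-4/3, -5)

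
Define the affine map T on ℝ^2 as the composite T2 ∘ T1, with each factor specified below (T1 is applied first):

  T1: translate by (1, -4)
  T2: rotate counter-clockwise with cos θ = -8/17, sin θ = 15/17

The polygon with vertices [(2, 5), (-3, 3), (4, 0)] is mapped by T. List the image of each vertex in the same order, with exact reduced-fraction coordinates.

image vertices: (-39/17, 37/17), (31/17, -22/17), (20/17, 107/17)

T1 translate by (1, -4): (2, 5) → (3, 1); (-3, 3) → (-2, -1); (4, 0) → (5, -4)
T2 rotate counter-clockwise with cos θ = -8/17, sin θ = 15/17: (3, 1) → (-39/17, 37/17); (-2, -1) → (31/17, -22/17); (5, -4) → (20/17, 107/17)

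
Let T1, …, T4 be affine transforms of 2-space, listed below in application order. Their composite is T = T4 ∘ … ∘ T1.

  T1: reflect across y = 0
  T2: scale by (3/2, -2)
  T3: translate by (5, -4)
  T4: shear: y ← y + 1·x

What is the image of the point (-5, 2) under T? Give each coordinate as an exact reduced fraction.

T1 reflect across y = 0: (-5, 2) → (-5, -2)
T2 scale by (3/2, -2): (-5, -2) → (-15/2, 4)
T3 translate by (5, -4): (-15/2, 4) → (-5/2, 0)
T4 shear: y ← y + 1·x: (-5/2, 0) → (-5/2, -5/2)

T(p) = (-5/2, -5/2)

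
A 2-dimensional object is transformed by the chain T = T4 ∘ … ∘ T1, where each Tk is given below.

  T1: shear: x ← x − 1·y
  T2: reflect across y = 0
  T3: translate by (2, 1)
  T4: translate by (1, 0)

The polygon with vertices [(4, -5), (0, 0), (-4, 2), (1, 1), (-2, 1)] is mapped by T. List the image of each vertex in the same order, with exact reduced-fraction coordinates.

T1 shear: x ← x − 1·y: (4, -5) → (9, -5); (0, 0) → (0, 0); (-4, 2) → (-6, 2); (1, 1) → (0, 1); (-2, 1) → (-3, 1)
T2 reflect across y = 0: (9, -5) → (9, 5); (0, 0) → (0, 0); (-6, 2) → (-6, -2); (0, 1) → (0, -1); (-3, 1) → (-3, -1)
T3 translate by (2, 1): (9, 5) → (11, 6); (0, 0) → (2, 1); (-6, -2) → (-4, -1); (0, -1) → (2, 0); (-3, -1) → (-1, 0)
T4 translate by (1, 0): (11, 6) → (12, 6); (2, 1) → (3, 1); (-4, -1) → (-3, -1); (2, 0) → (3, 0); (-1, 0) → (0, 0)

image vertices: (12, 6), (3, 1), (-3, -1), (3, 0), (0, 0)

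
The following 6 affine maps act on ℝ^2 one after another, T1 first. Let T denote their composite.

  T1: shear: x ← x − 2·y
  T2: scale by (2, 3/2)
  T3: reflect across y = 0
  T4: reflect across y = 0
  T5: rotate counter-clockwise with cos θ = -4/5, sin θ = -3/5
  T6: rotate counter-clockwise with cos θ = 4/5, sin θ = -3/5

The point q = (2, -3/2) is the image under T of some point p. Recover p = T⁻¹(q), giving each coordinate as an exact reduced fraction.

T1 = [1 -2 0; 0 1 0; 0 0 1]
T2·T1 = [2 -4 0; 0 3/2 0; 0 0 1]
T3·…·T1 = [2 -4 0; 0 -3/2 0; 0 0 1]
T4·…·T1 = [2 -4 0; 0 3/2 0; 0 0 1]
T5·…·T1 = [-8/5 41/10 0; -6/5 6/5 0; 0 0 1]
T6·…·T1 = [-2 4 0; 0 -3/2 0; 0 0 1]
det M = 3; M⁻¹ = [-1/2 -4/3 0; 0 -2/3 0; 0 0 1]
M⁻¹ · (2, -3/2)ᵀ = (1, 1)ᵀ

p = (1, 1)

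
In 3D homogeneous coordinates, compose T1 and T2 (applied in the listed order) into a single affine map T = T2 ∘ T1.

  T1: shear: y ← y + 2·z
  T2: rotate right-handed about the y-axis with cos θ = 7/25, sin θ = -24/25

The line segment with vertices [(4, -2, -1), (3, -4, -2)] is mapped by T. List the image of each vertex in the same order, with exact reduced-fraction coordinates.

image vertices: (52/25, -4, 89/25), (69/25, -8, 58/25)

T1 shear: y ← y + 2·z: (4, -2, -1) → (4, -4, -1); (3, -4, -2) → (3, -8, -2)
T2 rotate right-handed about the y-axis with cos θ = 7/25, sin θ = -24/25: (4, -4, -1) → (52/25, -4, 89/25); (3, -8, -2) → (69/25, -8, 58/25)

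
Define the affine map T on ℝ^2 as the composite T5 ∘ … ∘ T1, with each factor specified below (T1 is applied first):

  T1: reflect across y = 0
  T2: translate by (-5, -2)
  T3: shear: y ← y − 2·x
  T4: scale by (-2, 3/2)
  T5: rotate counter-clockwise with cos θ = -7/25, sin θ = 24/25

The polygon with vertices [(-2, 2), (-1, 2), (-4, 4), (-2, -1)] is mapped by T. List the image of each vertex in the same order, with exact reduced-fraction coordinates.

T1 reflect across y = 0: (-2, 2) → (-2, -2); (-1, 2) → (-1, -2); (-4, 4) → (-4, -4); (-2, -1) → (-2, 1)
T2 translate by (-5, -2): (-2, -2) → (-7, -4); (-1, -2) → (-6, -4); (-4, -4) → (-9, -6); (-2, 1) → (-7, -1)
T3 shear: y ← y − 2·x: (-7, -4) → (-7, 10); (-6, -4) → (-6, 8); (-9, -6) → (-9, 12); (-7, -1) → (-7, 13)
T4 scale by (-2, 3/2): (-7, 10) → (14, 15); (-6, 8) → (12, 12); (-9, 12) → (18, 18); (-7, 13) → (14, 39/2)
T5 rotate counter-clockwise with cos θ = -7/25, sin θ = 24/25: (14, 15) → (-458/25, 231/25); (12, 12) → (-372/25, 204/25); (18, 18) → (-558/25, 306/25); (14, 39/2) → (-566/25, 399/50)

image vertices: (-458/25, 231/25), (-372/25, 204/25), (-558/25, 306/25), (-566/25, 399/50)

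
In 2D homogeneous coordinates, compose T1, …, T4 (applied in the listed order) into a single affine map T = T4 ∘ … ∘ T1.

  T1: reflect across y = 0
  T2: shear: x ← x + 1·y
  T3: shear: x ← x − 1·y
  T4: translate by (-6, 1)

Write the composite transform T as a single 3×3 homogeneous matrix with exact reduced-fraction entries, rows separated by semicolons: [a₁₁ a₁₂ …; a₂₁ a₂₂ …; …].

T1 = [1 0 0; 0 -1 0; 0 0 1]
T2·T1 = [1 -1 0; 0 -1 0; 0 0 1]
T3·…·T1 = [1 0 0; 0 -1 0; 0 0 1]
T4·…·T1 = [1 0 -6; 0 -1 1; 0 0 1]

T = [1 0 -6; 0 -1 1; 0 0 1]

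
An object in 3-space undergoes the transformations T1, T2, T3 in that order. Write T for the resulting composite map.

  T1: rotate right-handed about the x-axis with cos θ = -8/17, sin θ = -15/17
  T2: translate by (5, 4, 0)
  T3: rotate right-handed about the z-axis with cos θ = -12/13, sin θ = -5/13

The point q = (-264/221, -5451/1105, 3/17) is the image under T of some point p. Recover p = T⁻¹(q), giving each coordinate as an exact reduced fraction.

p = (-2, -1/5, 0)

T1 = [1 0 0 0; 0 -8/17 15/17 0; 0 -15/17 -8/17 0; 0 0 0 1]
T2·T1 = [1 0 0 5; 0 -8/17 15/17 4; 0 -15/17 -8/17 0; 0 0 0 1]
T3·…·T1 = [-12/13 -40/221 75/221 -40/13; -5/13 96/221 -180/221 -73/13; 0 -15/17 -8/17 0; 0 0 0 1]
det M = 1; M⁻¹ = [-12/13 -5/13 0 -5; -40/221 96/221 -15/17 32/17; 75/221 -180/221 -8/17 -60/17; 0 0 0 1]
M⁻¹ · (-264/221, -5451/1105, 3/17)ᵀ = (-2, -1/5, 0)ᵀ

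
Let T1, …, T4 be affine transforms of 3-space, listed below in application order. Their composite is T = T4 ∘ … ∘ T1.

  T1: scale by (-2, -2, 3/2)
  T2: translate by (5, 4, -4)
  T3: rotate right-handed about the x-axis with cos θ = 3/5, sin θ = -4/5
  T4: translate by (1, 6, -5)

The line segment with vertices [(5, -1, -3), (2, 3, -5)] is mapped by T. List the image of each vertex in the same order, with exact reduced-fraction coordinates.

image vertices: (-4, 14/5, -149/10), (2, -22/5, -103/10)

T1 scale by (-2, -2, 3/2): (5, -1, -3) → (-10, 2, -9/2); (2, 3, -5) → (-4, -6, -15/2)
T2 translate by (5, 4, -4): (-10, 2, -9/2) → (-5, 6, -17/2); (-4, -6, -15/2) → (1, -2, -23/2)
T3 rotate right-handed about the x-axis with cos θ = 3/5, sin θ = -4/5: (-5, 6, -17/2) → (-5, -16/5, -99/10); (1, -2, -23/2) → (1, -52/5, -53/10)
T4 translate by (1, 6, -5): (-5, -16/5, -99/10) → (-4, 14/5, -149/10); (1, -52/5, -53/10) → (2, -22/5, -103/10)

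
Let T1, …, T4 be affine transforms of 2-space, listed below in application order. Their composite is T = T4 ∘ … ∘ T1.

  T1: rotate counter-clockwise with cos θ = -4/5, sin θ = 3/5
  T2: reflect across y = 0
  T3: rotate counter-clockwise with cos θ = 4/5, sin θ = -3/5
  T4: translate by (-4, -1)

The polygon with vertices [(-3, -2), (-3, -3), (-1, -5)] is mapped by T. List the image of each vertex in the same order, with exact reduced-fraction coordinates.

image vertices: (-1, -3), (-1, -4), (-3, -6)

T1 rotate counter-clockwise with cos θ = -4/5, sin θ = 3/5: (-3, -2) → (18/5, -1/5); (-3, -3) → (21/5, 3/5); (-1, -5) → (19/5, 17/5)
T2 reflect across y = 0: (18/5, -1/5) → (18/5, 1/5); (21/5, 3/5) → (21/5, -3/5); (19/5, 17/5) → (19/5, -17/5)
T3 rotate counter-clockwise with cos θ = 4/5, sin θ = -3/5: (18/5, 1/5) → (3, -2); (21/5, -3/5) → (3, -3); (19/5, -17/5) → (1, -5)
T4 translate by (-4, -1): (3, -2) → (-1, -3); (3, -3) → (-1, -4); (1, -5) → (-3, -6)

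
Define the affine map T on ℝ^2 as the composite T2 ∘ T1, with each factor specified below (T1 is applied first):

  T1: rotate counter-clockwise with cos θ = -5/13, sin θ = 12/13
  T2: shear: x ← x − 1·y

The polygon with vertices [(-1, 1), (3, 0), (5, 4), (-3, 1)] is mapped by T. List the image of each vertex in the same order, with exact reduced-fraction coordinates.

image vertices: (10/13, -17/13), (-51/13, 36/13), (-113/13, 40/13), (44/13, -41/13)

T1 rotate counter-clockwise with cos θ = -5/13, sin θ = 12/13: (-1, 1) → (-7/13, -17/13); (3, 0) → (-15/13, 36/13); (5, 4) → (-73/13, 40/13); (-3, 1) → (3/13, -41/13)
T2 shear: x ← x − 1·y: (-7/13, -17/13) → (10/13, -17/13); (-15/13, 36/13) → (-51/13, 36/13); (-73/13, 40/13) → (-113/13, 40/13); (3/13, -41/13) → (44/13, -41/13)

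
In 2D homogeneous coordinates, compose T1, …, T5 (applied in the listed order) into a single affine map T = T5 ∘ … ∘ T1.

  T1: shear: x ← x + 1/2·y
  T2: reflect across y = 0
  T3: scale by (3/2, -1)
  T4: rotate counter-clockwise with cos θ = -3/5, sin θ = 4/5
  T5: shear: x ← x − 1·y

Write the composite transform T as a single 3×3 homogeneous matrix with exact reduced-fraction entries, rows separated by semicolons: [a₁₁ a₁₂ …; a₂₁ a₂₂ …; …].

T1 = [1 1/2 0; 0 1 0; 0 0 1]
T2·T1 = [1 1/2 0; 0 -1 0; 0 0 1]
T3·…·T1 = [3/2 3/4 0; 0 1 0; 0 0 1]
T4·…·T1 = [-9/10 -5/4 0; 6/5 0 0; 0 0 1]
T5·…·T1 = [-21/10 -5/4 0; 6/5 0 0; 0 0 1]

T = [-21/10 -5/4 0; 6/5 0 0; 0 0 1]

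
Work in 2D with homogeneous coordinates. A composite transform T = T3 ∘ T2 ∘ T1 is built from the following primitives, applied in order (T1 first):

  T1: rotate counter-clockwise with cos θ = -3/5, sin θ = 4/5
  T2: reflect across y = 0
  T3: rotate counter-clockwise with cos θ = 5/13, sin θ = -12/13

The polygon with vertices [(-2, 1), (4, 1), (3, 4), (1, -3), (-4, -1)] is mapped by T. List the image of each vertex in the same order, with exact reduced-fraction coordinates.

image vertices: (142/65, 31/65), (-236/65, 127/65), (-25/13, 60/13), (-111/65, -173/65), (236/65, -127/65)

T1 rotate counter-clockwise with cos θ = -3/5, sin θ = 4/5: (-2, 1) → (2/5, -11/5); (4, 1) → (-16/5, 13/5); (3, 4) → (-5, 0); (1, -3) → (9/5, 13/5); (-4, -1) → (16/5, -13/5)
T2 reflect across y = 0: (2/5, -11/5) → (2/5, 11/5); (-16/5, 13/5) → (-16/5, -13/5); (-5, 0) → (-5, 0); (9/5, 13/5) → (9/5, -13/5); (16/5, -13/5) → (16/5, 13/5)
T3 rotate counter-clockwise with cos θ = 5/13, sin θ = -12/13: (2/5, 11/5) → (142/65, 31/65); (-16/5, -13/5) → (-236/65, 127/65); (-5, 0) → (-25/13, 60/13); (9/5, -13/5) → (-111/65, -173/65); (16/5, 13/5) → (236/65, -127/65)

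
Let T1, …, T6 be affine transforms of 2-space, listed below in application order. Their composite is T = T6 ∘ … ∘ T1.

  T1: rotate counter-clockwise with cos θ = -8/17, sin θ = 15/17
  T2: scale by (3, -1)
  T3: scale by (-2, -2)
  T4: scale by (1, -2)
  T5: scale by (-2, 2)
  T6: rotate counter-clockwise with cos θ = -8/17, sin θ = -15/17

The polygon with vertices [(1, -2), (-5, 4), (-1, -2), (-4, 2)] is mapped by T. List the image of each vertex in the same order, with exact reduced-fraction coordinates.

T1 rotate counter-clockwise with cos θ = -8/17, sin θ = 15/17: (1, -2) → (22/17, 31/17); (-5, 4) → (-20/17, -107/17); (-1, -2) → (38/17, 1/17); (-4, 2) → (2/17, -76/17)
T2 scale by (3, -1): (22/17, 31/17) → (66/17, -31/17); (-20/17, -107/17) → (-60/17, 107/17); (38/17, 1/17) → (114/17, -1/17); (2/17, -76/17) → (6/17, 76/17)
T3 scale by (-2, -2): (66/17, -31/17) → (-132/17, 62/17); (-60/17, 107/17) → (120/17, -214/17); (114/17, -1/17) → (-228/17, 2/17); (6/17, 76/17) → (-12/17, -152/17)
T4 scale by (1, -2): (-132/17, 62/17) → (-132/17, -124/17); (120/17, -214/17) → (120/17, 428/17); (-228/17, 2/17) → (-228/17, -4/17); (-12/17, -152/17) → (-12/17, 304/17)
T5 scale by (-2, 2): (-132/17, -124/17) → (264/17, -248/17); (120/17, 428/17) → (-240/17, 856/17); (-228/17, -4/17) → (456/17, -8/17); (-12/17, 304/17) → (24/17, 608/17)
T6 rotate counter-clockwise with cos θ = -8/17, sin θ = -15/17: (264/17, -248/17) → (-5832/289, -1976/289); (-240/17, 856/17) → (14760/289, -3248/289); (456/17, -8/17) → (-3768/289, -6776/289); (24/17, 608/17) → (8928/289, -5224/289)

image vertices: (-5832/289, -1976/289), (14760/289, -3248/289), (-3768/289, -6776/289), (8928/289, -5224/289)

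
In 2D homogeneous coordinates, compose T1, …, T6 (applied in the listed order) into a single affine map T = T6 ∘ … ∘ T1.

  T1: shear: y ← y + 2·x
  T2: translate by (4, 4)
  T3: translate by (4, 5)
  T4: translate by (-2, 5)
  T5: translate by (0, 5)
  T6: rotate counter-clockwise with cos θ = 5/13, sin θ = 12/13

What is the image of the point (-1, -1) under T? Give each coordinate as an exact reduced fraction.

T(p) = (-167/13, 140/13)

T1 shear: y ← y + 2·x: (-1, -1) → (-1, -3)
T2 translate by (4, 4): (-1, -3) → (3, 1)
T3 translate by (4, 5): (3, 1) → (7, 6)
T4 translate by (-2, 5): (7, 6) → (5, 11)
T5 translate by (0, 5): (5, 11) → (5, 16)
T6 rotate counter-clockwise with cos θ = 5/13, sin θ = 12/13: (5, 16) → (-167/13, 140/13)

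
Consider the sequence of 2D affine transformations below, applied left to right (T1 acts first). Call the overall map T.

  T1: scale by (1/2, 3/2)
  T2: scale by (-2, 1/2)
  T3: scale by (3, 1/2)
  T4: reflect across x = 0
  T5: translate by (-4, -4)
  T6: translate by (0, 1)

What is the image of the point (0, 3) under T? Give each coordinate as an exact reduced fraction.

T(p) = (-4, -15/8)

T1 scale by (1/2, 3/2): (0, 3) → (0, 9/2)
T2 scale by (-2, 1/2): (0, 9/2) → (0, 9/4)
T3 scale by (3, 1/2): (0, 9/4) → (0, 9/8)
T4 reflect across x = 0: (0, 9/8) → (0, 9/8)
T5 translate by (-4, -4): (0, 9/8) → (-4, -23/8)
T6 translate by (0, 1): (-4, -23/8) → (-4, -15/8)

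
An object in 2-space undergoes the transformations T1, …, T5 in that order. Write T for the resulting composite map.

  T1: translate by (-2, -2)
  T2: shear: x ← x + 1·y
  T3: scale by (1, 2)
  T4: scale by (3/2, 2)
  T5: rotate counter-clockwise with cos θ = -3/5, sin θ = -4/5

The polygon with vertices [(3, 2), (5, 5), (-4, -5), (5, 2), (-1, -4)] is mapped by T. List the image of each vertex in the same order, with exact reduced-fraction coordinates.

image vertices: (-9/10, -6/5), (21/5, -72/5), (-107/10, 162/5), (-27/10, -18/5), (-111/10, 126/5)

T1 translate by (-2, -2): (3, 2) → (1, 0); (5, 5) → (3, 3); (-4, -5) → (-6, -7); (5, 2) → (3, 0); (-1, -4) → (-3, -6)
T2 shear: x ← x + 1·y: (1, 0) → (1, 0); (3, 3) → (6, 3); (-6, -7) → (-13, -7); (3, 0) → (3, 0); (-3, -6) → (-9, -6)
T3 scale by (1, 2): (1, 0) → (1, 0); (6, 3) → (6, 6); (-13, -7) → (-13, -14); (3, 0) → (3, 0); (-9, -6) → (-9, -12)
T4 scale by (3/2, 2): (1, 0) → (3/2, 0); (6, 6) → (9, 12); (-13, -14) → (-39/2, -28); (3, 0) → (9/2, 0); (-9, -12) → (-27/2, -24)
T5 rotate counter-clockwise with cos θ = -3/5, sin θ = -4/5: (3/2, 0) → (-9/10, -6/5); (9, 12) → (21/5, -72/5); (-39/2, -28) → (-107/10, 162/5); (9/2, 0) → (-27/10, -18/5); (-27/2, -24) → (-111/10, 126/5)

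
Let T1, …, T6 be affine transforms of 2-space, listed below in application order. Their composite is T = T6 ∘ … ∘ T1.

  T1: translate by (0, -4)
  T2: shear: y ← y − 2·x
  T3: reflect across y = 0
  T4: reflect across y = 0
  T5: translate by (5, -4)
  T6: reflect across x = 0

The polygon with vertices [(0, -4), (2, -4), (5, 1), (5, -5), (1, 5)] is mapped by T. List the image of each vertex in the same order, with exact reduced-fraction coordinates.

T1 translate by (0, -4): (0, -4) → (0, -8); (2, -4) → (2, -8); (5, 1) → (5, -3); (5, -5) → (5, -9); (1, 5) → (1, 1)
T2 shear: y ← y − 2·x: (0, -8) → (0, -8); (2, -8) → (2, -12); (5, -3) → (5, -13); (5, -9) → (5, -19); (1, 1) → (1, -1)
T3 reflect across y = 0: (0, -8) → (0, 8); (2, -12) → (2, 12); (5, -13) → (5, 13); (5, -19) → (5, 19); (1, -1) → (1, 1)
T4 reflect across y = 0: (0, 8) → (0, -8); (2, 12) → (2, -12); (5, 13) → (5, -13); (5, 19) → (5, -19); (1, 1) → (1, -1)
T5 translate by (5, -4): (0, -8) → (5, -12); (2, -12) → (7, -16); (5, -13) → (10, -17); (5, -19) → (10, -23); (1, -1) → (6, -5)
T6 reflect across x = 0: (5, -12) → (-5, -12); (7, -16) → (-7, -16); (10, -17) → (-10, -17); (10, -23) → (-10, -23); (6, -5) → (-6, -5)

image vertices: (-5, -12), (-7, -16), (-10, -17), (-10, -23), (-6, -5)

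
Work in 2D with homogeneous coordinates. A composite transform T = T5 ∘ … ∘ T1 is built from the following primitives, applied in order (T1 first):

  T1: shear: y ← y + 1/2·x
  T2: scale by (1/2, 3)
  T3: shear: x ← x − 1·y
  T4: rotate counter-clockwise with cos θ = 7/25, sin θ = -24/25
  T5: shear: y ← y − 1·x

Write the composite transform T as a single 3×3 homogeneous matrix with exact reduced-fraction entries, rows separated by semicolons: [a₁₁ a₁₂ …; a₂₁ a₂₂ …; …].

T1 = [1 0 0; 1/2 1 0; 0 0 1]
T2·T1 = [1/2 0 0; 3/2 3 0; 0 0 1]
T3·…·T1 = [-1 -3 0; 3/2 3 0; 0 0 1]
T4·…·T1 = [29/25 51/25 0; 69/50 93/25 0; 0 0 1]
T5·…·T1 = [29/25 51/25 0; 11/50 42/25 0; 0 0 1]

T = [29/25 51/25 0; 11/50 42/25 0; 0 0 1]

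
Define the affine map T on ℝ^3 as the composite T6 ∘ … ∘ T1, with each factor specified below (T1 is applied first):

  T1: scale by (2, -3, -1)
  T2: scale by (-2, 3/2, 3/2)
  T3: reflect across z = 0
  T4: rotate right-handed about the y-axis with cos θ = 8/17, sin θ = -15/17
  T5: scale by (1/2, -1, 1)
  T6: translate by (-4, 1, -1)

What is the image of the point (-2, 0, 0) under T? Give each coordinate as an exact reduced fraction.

T1 scale by (2, -3, -1): (-2, 0, 0) → (-4, 0, 0)
T2 scale by (-2, 3/2, 3/2): (-4, 0, 0) → (8, 0, 0)
T3 reflect across z = 0: (8, 0, 0) → (8, 0, 0)
T4 rotate right-handed about the y-axis with cos θ = 8/17, sin θ = -15/17: (8, 0, 0) → (64/17, 0, 120/17)
T5 scale by (1/2, -1, 1): (64/17, 0, 120/17) → (32/17, 0, 120/17)
T6 translate by (-4, 1, -1): (32/17, 0, 120/17) → (-36/17, 1, 103/17)

T(p) = (-36/17, 1, 103/17)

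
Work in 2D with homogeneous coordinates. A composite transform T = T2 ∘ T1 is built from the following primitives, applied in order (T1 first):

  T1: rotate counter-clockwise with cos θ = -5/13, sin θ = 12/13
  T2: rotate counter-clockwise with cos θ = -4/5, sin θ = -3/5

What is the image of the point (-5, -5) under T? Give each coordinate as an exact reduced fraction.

T(p) = (-89/13, -23/13)

T1 rotate counter-clockwise with cos θ = -5/13, sin θ = 12/13: (-5, -5) → (85/13, -35/13)
T2 rotate counter-clockwise with cos θ = -4/5, sin θ = -3/5: (85/13, -35/13) → (-89/13, -23/13)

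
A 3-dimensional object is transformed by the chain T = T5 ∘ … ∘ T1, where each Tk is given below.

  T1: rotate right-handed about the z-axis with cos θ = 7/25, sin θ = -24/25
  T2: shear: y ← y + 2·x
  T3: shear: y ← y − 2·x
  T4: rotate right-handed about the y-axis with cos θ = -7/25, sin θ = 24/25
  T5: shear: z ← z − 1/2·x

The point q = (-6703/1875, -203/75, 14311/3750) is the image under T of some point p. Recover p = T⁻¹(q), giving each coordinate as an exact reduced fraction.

T1 = [7/25 24/25 0 0; -24/25 7/25 0 0; 0 0 1 0; 0 0 0 1]
T2·T1 = [7/25 24/25 0 0; -2/5 11/5 0 0; 0 0 1 0; 0 0 0 1]
T3·…·T1 = [7/25 24/25 0 0; -24/25 7/25 0 0; 0 0 1 0; 0 0 0 1]
T4·…·T1 = [-49/625 -168/625 24/25 0; -24/25 7/25 0 0; -168/625 -576/625 -7/25 0; 0 0 0 1]
T5·…·T1 = [-49/625 -168/625 24/25 0; -24/25 7/25 0 0; -287/1250 -492/625 -19/25 0; 0 0 0 1]
det M = 1; M⁻¹ = [-133/625 -24/25 -168/625 0; -456/625 7/25 -576/625 0; 41/50 0 -7/25 0; 0 0 0 1]
M⁻¹ · (-6703/1875, -203/75, 14311/3750)ᵀ = (7/3, -5/3, -4)ᵀ

p = (7/3, -5/3, -4)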